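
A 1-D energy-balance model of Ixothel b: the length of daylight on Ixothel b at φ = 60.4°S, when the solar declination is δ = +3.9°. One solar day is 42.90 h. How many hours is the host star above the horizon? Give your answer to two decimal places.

19.81 h

cos H₀ = −tan φ · tan δ = −tan(-60.4°) × tan(+3.900°) = 0.1200, so H₀ = 1.4505 rad = 83.11°.
Daylight = 2H₀/(2π) × 42.90 h = (1.4505/π) × 42.90 = 19.81 h.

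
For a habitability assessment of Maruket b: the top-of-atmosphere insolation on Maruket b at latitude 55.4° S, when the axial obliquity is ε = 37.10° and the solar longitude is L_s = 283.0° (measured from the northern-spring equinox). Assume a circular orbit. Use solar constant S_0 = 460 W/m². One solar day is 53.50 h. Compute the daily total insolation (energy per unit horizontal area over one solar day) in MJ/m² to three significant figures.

42.9 MJ/m²

Solar declination: sin δ = sin ε · sin L_s = sin 37.10° × sin 283.0° = -0.58775, so δ = -35.997°.
cos h₀ = −tan(-55.4°) tan(-35.997°) = -1.0531 ≤ −1 ⇒ polar day, h₀ = π.
Bracket: h₀ sin ϕ sin δ + cos ϕ cos δ sin h₀ = 3.1416×-0.82314×-0.58775 + 0.56784×0.80904×0.00000 = 1.519908 + 0.000000 = 1.519908.
Q̄ = (S_0/π) × [bracket] = (460/π) × 1.519908 = 222.55 W/m².
Daily total = Q̄ × 53.50 h × 3600 s/h = 222.55 × 53.50 × 3600 / 10⁶ = 42.86 MJ/m².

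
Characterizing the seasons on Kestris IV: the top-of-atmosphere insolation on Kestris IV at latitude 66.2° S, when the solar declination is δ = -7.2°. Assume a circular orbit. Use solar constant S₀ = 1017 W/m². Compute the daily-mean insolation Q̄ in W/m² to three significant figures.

cos H₀ = −tan(-66.2°) tan(-7.200°) = -0.2864, H₀ = 1.8613 rad.
Bracket: H₀ sin φ sin δ + cos φ cos δ sin H₀ = 1.8613×-0.91496×-0.12533 + 0.40355×0.99211×0.95810 = 0.213439 + 0.383591 = 0.597030.
Q̄ = (S₀/π) × [bracket] = (1017/π) × 0.597030 = 193.3 W/m².

Q̄ ≈ 193 W/m²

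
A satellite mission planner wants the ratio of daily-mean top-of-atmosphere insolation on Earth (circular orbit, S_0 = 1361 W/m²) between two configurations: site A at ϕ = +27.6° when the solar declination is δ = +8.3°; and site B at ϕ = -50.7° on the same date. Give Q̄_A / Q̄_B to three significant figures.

— Configuration A (ϕ=+27.6°):
cos h₀ = −tan(+27.6°) tan(+8.300°) = -0.0763, h₀ = 1.6471 rad.
Bracket: h₀ sin ϕ sin δ + cos ϕ cos δ sin h₀ = 1.6471×0.46330×0.14436 + 0.88620×0.98953×0.99709 = 0.110161 + 0.874370 = 0.984531.
Q̄ = (S_0/π) × [bracket] = (1361/π) × 0.984531 = 426.52 W/m².
— Configuration B (ϕ=-50.7°):
cos h₀ = −tan(-50.7°) tan(+8.300°) = 0.1782, h₀ = 1.3916 rad.
Bracket: h₀ sin ϕ sin δ + cos ϕ cos δ sin h₀ = 1.3916×-0.77384×0.14436 + 0.63338×0.98953×0.98399 = -0.155458 + 0.616714 = 0.461256.
Q̄ = (S_0/π) × [bracket] = (1361/π) × 0.461256 = 199.83 W/m².
Ratio Q̄_A / Q̄_B = 426.52 / 199.83 = 2.134.

Q̄_A / Q̄_B ≈ 2.13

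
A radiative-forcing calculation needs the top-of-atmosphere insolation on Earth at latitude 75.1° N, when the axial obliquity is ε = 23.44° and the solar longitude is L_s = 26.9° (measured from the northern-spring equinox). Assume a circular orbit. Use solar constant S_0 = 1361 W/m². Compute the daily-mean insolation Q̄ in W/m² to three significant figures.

Q̄ ≈ 255 W/m²

Solar declination: sin δ = sin ε · sin L_s = sin 23.44° × sin 26.9° = 0.17997, so δ = +10.368°.
cos h₀ = −tan(+75.1°) tan(+10.368°) = -0.6876, h₀ = 2.3290 rad.
Bracket: h₀ sin ϕ sin δ + cos ϕ cos δ sin h₀ = 2.3290×0.96638×0.17997 + 0.25713×0.98367×0.72607 = 0.405058 + 0.183646 = 0.588704.
Q̄ = (S_0/π) × [bracket] = (1361/π) × 0.588704 = 255.0 W/m².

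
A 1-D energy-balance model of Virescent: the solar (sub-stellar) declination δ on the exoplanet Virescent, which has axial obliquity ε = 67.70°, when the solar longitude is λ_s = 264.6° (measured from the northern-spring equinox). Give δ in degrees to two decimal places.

sin δ = sin ε · sin λ_s = sin 67.70° × sin 264.6° = -0.921104.
δ = arcsin(-0.921104) = -67.09°.

δ = -67.09°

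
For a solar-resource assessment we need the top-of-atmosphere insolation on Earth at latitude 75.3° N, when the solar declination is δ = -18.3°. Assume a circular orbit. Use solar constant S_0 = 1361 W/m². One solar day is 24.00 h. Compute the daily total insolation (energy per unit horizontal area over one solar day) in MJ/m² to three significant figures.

cos h₀ = −tan(+75.3°) tan(-18.300°) = 1.2606 ≥ 1 ⇒ polar night, h₀ = 0 and Q̄ = 0.
Daily total = Q̄ × 24.00 h × 3600 s/h = 0.00 MJ/m².

0.00 MJ/m²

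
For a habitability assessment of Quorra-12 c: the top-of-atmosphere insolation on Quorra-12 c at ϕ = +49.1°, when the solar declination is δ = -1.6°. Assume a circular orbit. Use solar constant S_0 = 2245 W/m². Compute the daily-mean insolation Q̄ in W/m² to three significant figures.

Q̄ ≈ 444 W/m²

cos h₀ = −tan(+49.1°) tan(-1.600°) = 0.0322, h₀ = 1.5385 rad.
Bracket: h₀ sin ϕ sin δ + cos ϕ cos δ sin h₀ = 1.5385×0.75585×-0.02792 + 0.65474×0.99961×0.99948 = -0.032467 + 0.654144 = 0.621677.
Q̄ = (S_0/π) × [bracket] = (2245/π) × 0.621677 = 444.3 W/m².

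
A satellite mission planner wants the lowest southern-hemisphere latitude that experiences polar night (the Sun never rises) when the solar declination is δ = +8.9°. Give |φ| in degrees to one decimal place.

|φ| = 81.1°

Polar night requires cos H₀ = −tan φ tan δ ≥ 1, i.e. tan φ tan δ ≤ −1.
The boundary is |tan φ| · |tan δ| = 1, so |φ| = 90° − |δ| = 90° − 8.9° = 81.1° in the southern hemisphere.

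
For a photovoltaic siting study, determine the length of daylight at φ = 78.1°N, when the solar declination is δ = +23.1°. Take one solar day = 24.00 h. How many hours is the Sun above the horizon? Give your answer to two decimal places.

Sunrise equation: cos H₀ = −tan φ · tan δ = -2.0241 ≤ −1, so the Sun never sets (polar day) and H₀ = π.
Daylight = 2H₀/(2π) × 24.00 h = (3.1416/π) × 24.00 = 24.00 h.

24.00 h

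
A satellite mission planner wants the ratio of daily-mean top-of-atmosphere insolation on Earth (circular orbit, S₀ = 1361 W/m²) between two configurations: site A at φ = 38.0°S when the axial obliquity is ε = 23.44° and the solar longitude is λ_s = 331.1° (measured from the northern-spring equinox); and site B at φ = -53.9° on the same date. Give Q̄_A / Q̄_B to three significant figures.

Q̄_A / Q̄_B ≈ 1.15

— Configuration A (φ=-38.0°):
Solar declination: sin δ = sin ε · sin λ_s = sin 23.44° × sin 331.1° = -0.19224, so δ = -11.084°.
cos H₀ = −tan(-38.0°) tan(-11.084°) = -0.1531, H₀ = 1.7245 rad.
Bracket: H₀ sin φ sin δ + cos φ cos δ sin H₀ = 1.7245×-0.61566×-0.19224 + 0.78801×0.98135×0.98822 = 0.204102 + 0.764204 = 0.968306.
Q̄ = (S₀/π) × [bracket] = (1361/π) × 0.968306 = 419.49 W/m².
— Configuration B (φ=-53.9°):
cos H₀ = −tan(-53.9°) tan(-11.084°) = -0.2686, H₀ = 1.8428 rad.
Bracket: H₀ sin φ sin δ + cos φ cos δ sin H₀ = 1.8428×-0.80799×-0.19224 + 0.58920×0.98135×0.96324 = 0.286238 + 0.556956 = 0.843194.
Q̄ = (S₀/π) × [bracket] = (1361/π) × 0.843194 = 365.29 W/m².
Ratio Q̄_A / Q̄_B = 419.49 / 365.29 = 1.148.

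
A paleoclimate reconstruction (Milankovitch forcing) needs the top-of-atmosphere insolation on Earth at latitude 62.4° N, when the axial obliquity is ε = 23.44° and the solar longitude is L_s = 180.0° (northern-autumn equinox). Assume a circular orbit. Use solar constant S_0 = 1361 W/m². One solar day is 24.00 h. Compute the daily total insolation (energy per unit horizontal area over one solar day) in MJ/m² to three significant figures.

Solar declination: sin δ = sin ε · sin L_s = sin 23.44° × sin 180.0° = 0.00000, so δ = +0.000°.
cos h₀ = −tan(+62.4°) tan(+0.000°) = -0.0000, h₀ = 1.5708 rad.
Bracket: h₀ sin ϕ sin δ + cos ϕ cos δ sin h₀ = 1.5708×0.88620×0.00000 + 0.46330×1.00000×1.00000 = 0.000000 + 0.463300 = 0.463300.
Q̄ = (S_0/π) × [bracket] = (1361/π) × 0.463300 = 200.71 W/m².
Daily total = Q̄ × 24.00 h × 3600 s/h = 200.71 × 24.00 × 3600 / 10⁶ = 17.34 MJ/m².

17.3 MJ/m²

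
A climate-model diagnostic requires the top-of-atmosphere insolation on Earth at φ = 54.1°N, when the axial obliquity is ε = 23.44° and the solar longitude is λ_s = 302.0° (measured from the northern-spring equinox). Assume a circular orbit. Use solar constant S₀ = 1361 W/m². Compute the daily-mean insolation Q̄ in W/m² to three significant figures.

Q̄ ≈ 83.1 W/m²

Solar declination: sin δ = sin ε · sin λ_s = sin 23.44° × sin 302.0° = -0.33734, so δ = -19.715°.
cos H₀ = −tan(+54.1°) tan(-19.715°) = 0.4950, H₀ = 1.0529 rad.
Bracket: H₀ sin φ sin δ + cos φ cos δ sin H₀ = 1.0529×0.81004×-0.33734 + 0.58637×0.94138×0.86887 = -0.287714 + 0.479614 = 0.191900.
Q̄ = (S₀/π) × [bracket] = (1361/π) × 0.191900 = 83.13 W/m².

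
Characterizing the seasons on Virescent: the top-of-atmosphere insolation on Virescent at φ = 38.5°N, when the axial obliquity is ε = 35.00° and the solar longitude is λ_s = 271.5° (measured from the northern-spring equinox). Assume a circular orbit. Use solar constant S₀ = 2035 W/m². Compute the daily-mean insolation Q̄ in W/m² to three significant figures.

Solar declination: sin δ = sin ε · sin λ_s = sin 35.00° × sin 271.5° = -0.57338, so δ = -34.986°.
cos H₀ = −tan(+38.5°) tan(-34.986°) = 0.5567, H₀ = 0.9804 rad.
Bracket: H₀ sin φ sin δ + cos φ cos δ sin H₀ = 0.9804×0.62251×-0.57338 + 0.78261×0.81929×0.83072 = -0.349939 + 0.532645 = 0.182706.
Q̄ = (S₀/π) × [bracket] = (2035/π) × 0.182706 = 118.3 W/m².

Q̄ ≈ 118 W/m²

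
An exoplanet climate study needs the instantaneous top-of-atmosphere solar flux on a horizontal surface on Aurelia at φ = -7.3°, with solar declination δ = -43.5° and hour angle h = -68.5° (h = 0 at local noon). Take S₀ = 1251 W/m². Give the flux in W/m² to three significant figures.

cos θ_z = sin φ sin δ + cos φ cos δ cos h = 0.087466 + 0.263696 = 0.351162.
Flux = S₀ · cos θ_z = 1251 × 0.351162 = 439.3 W/m².

439 W/m²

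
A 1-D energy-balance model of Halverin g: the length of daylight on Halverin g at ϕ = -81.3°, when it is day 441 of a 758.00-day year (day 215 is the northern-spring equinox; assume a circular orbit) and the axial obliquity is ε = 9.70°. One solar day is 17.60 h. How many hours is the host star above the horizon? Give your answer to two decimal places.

Solar longitude: L_s = 360° × (441 − 215)/758.00 = 107.335°.
sin δ = sin 9.70° × sin 107.335° = 0.16084, so δ = +9.255°.
cos h₀ = −tan ϕ · tan δ = 1.0649 ≥ 1, so the host star never rises (polar night) and h₀ = 0.
Daylight = 2h₀/(2π) × 17.60 h = (0.0000/π) × 17.60 = 0.00 h.

0.00 h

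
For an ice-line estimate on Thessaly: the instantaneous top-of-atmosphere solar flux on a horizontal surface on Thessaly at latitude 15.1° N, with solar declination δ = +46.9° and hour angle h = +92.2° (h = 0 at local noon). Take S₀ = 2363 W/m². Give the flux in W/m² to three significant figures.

cos θ_z = sin φ sin δ + cos φ cos δ cos h = 0.190211 + -0.025324 = 0.164887.
Flux = S₀ · cos θ_z = 2363 × 0.164887 = 389.6 W/m².

390 W/m²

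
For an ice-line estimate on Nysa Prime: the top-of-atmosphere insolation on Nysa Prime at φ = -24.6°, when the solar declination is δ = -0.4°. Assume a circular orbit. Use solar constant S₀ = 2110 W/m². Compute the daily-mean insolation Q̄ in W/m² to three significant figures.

Q̄ ≈ 614 W/m²

cos H₀ = −tan(-24.6°) tan(-0.400°) = -0.0032, H₀ = 1.5740 rad.
Bracket: H₀ sin φ sin δ + cos φ cos δ sin H₀ = 1.5740×-0.41628×-0.00698 + 0.90924×0.99998×0.99999 = 0.004573 + 0.909213 = 0.913786.
Q̄ = (S₀/π) × [bracket] = (2110/π) × 0.913786 = 613.7 W/m².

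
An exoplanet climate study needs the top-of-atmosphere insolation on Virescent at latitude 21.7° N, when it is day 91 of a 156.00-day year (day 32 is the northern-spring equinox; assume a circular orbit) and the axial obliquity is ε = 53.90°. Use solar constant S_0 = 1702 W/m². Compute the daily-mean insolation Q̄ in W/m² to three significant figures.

Q̄ ≈ 608 W/m²

Solar longitude: L_s = 360° × (91 − 32)/156.00 = 136.154°.
sin δ = sin 53.90° × sin 136.154° = 0.55971, so δ = +34.036°.
cos h₀ = −tan(+21.7°) tan(+34.036°) = -0.2688, h₀ = 1.8429 rad.
Bracket: h₀ sin ϕ sin δ + cos ϕ cos δ sin h₀ = 1.8429×0.36975×0.55971 + 0.92913×0.82869×0.96320 = 0.381393 + 0.741626 = 1.123019.
Q̄ = (S_0/π) × [bracket] = (1702/π) × 1.123019 = 608.4 W/m².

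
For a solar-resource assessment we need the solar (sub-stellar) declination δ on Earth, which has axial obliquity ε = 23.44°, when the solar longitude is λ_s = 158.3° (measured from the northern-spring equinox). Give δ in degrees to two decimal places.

sin δ = sin ε · sin λ_s = sin 23.44° × sin 158.3° = 0.147081.
δ = arcsin(0.147081) = +8.46°.

δ = +8.46°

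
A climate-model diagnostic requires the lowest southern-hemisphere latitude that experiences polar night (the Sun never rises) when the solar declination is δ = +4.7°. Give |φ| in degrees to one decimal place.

|φ| = 85.3°

Polar night requires cos H₀ = −tan φ tan δ ≥ 1, i.e. tan φ tan δ ≤ −1.
The boundary is |tan φ| · |tan δ| = 1, so |φ| = 90° − |δ| = 90° − 4.7° = 85.3° in the southern hemisphere.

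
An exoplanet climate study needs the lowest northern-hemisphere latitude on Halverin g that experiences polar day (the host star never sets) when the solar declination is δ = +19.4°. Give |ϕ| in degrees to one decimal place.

Polar day requires cos h₀ = −tan ϕ tan δ ≤ −1, i.e. tan ϕ tan δ ≥ 1.
The boundary is |tan ϕ| · |tan δ| = 1, so |ϕ| = 90° − |δ| = 90° − 19.4° = 70.6° in the northern hemisphere.

|ϕ| = 70.6°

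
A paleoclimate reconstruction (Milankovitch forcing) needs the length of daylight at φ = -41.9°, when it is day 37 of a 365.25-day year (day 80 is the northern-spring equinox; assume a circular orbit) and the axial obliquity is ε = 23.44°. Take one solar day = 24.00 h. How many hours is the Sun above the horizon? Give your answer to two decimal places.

13.93 h

Solar longitude: λ_s = 360° × (37 − 80)/365.25 = -42.382°, i.e. -42.382° + 360° = 317.618°.
sin δ = sin 23.44° × sin 317.618° = -0.26814, so δ = -15.553°.
cos H₀ = −tan φ · tan δ = −tan(-41.9°) × tan(-15.553°) = -0.2497, so H₀ = 1.8232 rad = 104.46°.
Daylight = 2H₀/(2π) × 24.00 h = (1.8232/π) × 24.00 = 13.93 h.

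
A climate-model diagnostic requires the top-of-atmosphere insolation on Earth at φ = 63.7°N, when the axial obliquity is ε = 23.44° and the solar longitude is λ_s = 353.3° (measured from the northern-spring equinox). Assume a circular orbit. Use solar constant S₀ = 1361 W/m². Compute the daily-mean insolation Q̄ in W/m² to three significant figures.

Q̄ ≈ 164 W/m²

Solar declination: sin δ = sin ε · sin λ_s = sin 23.44° × sin 353.3° = -0.04641, so δ = -2.660°.
cos H₀ = −tan(+63.7°) tan(-2.660°) = 0.0940, H₀ = 1.4767 rad.
Bracket: H₀ sin φ sin δ + cos φ cos δ sin H₀ = 1.4767×0.89649×-0.04641 + 0.44307×0.99892×0.99557 = -0.061440 + 0.440631 = 0.379191.
Q̄ = (S₀/π) × [bracket] = (1361/π) × 0.379191 = 164.3 W/m².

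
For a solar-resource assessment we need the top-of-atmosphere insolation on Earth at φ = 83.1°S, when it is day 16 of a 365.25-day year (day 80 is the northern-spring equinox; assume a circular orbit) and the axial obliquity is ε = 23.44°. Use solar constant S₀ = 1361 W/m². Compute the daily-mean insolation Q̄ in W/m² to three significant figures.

Q̄ ≈ 479 W/m²

Solar longitude: λ_s = 360° × (16 − 80)/365.25 = -63.080°, i.e. -63.080° + 360° = 296.920°.
sin δ = sin 23.44° × sin 296.920° = -0.35468, so δ = -20.774°.
cos H₀ = −tan(-83.1°) tan(-20.774°) = -3.1348 ≤ −1 ⇒ polar day, H₀ = π.
Bracket: H₀ sin φ sin δ + cos φ cos δ sin H₀ = 3.1416×-0.99276×-0.35468 + 0.12014×0.93499×0.00000 = 1.106195 + 0.000000 = 1.106195.
Q̄ = (S₀/π) × [bracket] = (1361/π) × 1.106195 = 479.2 W/m².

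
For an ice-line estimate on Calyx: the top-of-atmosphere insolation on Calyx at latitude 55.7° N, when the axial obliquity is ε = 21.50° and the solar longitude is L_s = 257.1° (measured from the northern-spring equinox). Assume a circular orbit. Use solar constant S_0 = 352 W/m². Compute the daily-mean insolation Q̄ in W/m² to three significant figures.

Q̄ ≈ 16.6 W/m²

Solar declination: sin δ = sin ε · sin L_s = sin 21.50° × sin 257.1° = -0.35725, so δ = -20.931°.
cos h₀ = −tan(+55.7°) tan(-20.931°) = 0.5607, h₀ = 0.9755 rad.
Bracket: h₀ sin ϕ sin δ + cos ϕ cos δ sin h₀ = 0.9755×0.82610×-0.35725 + 0.56353×0.93401×0.82801 = -0.287894 + 0.435817 = 0.147923.
Q̄ = (S_0/π) × [bracket] = (352/π) × 0.147923 = 16.57 W/m².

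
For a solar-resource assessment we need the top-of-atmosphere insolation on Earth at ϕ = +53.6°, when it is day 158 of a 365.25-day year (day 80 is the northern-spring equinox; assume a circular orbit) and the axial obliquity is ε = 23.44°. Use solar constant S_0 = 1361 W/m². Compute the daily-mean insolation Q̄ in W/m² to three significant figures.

Q̄ ≈ 489 W/m²

Solar longitude: L_s = 360° × (158 − 80)/365.25 = 76.879°.
sin δ = sin 23.44° × sin 76.879° = 0.38740, so δ = +22.793°.
cos h₀ = −tan(+53.6°) tan(+22.793°) = -0.5700, h₀ = 2.1773 rad.
Bracket: h₀ sin ϕ sin δ + cos ϕ cos δ sin h₀ = 2.1773×0.80489×0.38740 + 0.59342×0.92191×0.82167 = 0.678913 + 0.449519 = 1.128432.
Q̄ = (S_0/π) × [bracket] = (1361/π) × 1.128432 = 488.9 W/m².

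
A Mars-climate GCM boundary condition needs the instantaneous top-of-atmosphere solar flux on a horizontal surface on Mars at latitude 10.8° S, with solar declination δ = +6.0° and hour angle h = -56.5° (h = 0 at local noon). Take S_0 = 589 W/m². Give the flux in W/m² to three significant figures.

306 W/m²

cos θ_z = sin ϕ sin δ + cos ϕ cos δ cos h = -0.019587 + 0.539191 = 0.519604.
Flux = S_0 · cos θ_z = 589 × 0.519604 = 306.0 W/m².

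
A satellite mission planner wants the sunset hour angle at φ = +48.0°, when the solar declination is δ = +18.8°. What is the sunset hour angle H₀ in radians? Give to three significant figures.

H₀ = 1.96 rad

cos H₀ = −tan φ · tan δ = −tan(+48.0°) × tan(+18.800°) = -0.3781, so H₀ = 1.9585 rad = 112.22°.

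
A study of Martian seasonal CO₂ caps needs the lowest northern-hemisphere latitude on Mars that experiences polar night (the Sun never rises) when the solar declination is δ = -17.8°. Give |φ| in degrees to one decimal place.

|φ| = 72.2°

Polar night requires cos H₀ = −tan φ tan δ ≥ 1, i.e. tan φ tan δ ≤ −1.
The boundary is |tan φ| · |tan δ| = 1, so |φ| = 90° − |δ| = 90° − 17.8° = 72.2° in the northern hemisphere.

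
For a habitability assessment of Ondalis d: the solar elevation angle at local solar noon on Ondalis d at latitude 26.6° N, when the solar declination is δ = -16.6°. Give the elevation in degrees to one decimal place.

46.8°

At local noon the hour angle is zero, so the zenith angle equals |ϕ − δ| = |+26.6° − (-16.600°)| = 43.200°.
Elevation = 90° − 43.200° = 46.8°.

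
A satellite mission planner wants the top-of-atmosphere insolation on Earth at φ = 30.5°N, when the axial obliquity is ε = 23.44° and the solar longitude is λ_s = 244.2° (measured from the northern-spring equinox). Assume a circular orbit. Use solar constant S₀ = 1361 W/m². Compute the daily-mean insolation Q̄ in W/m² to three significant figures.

Q̄ ≈ 234 W/m²

Solar declination: sin δ = sin ε · sin λ_s = sin 23.44° × sin 244.2° = -0.35814, so δ = -20.986°.
cos H₀ = −tan(+30.5°) tan(-20.986°) = 0.2259, H₀ = 1.3429 rad.
Bracket: H₀ sin φ sin δ + cos φ cos δ sin H₀ = 1.3429×0.50754×-0.35814 + 0.86163×0.93367×0.97414 = -0.244099 + 0.783674 = 0.539575.
Q̄ = (S₀/π) × [bracket] = (1361/π) × 0.539575 = 233.8 W/m².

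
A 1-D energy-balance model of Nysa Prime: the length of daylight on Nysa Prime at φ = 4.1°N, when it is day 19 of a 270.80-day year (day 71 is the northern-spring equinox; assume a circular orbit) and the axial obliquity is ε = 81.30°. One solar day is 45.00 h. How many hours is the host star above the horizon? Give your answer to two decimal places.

20.01 h

Solar longitude: λ_s = 360° × (19 − 71)/270.80 = -69.129°, i.e. -69.129° + 360° = 290.871°.
sin δ = sin 81.30° × sin 290.871° = -0.92363, so δ = -67.463°.
cos H₀ = −tan φ · tan δ = −tan(+4.1°) × tan(-67.463°) = 0.1727, so H₀ = 1.3972 rad = 80.05°.
Daylight = 2H₀/(2π) × 45.00 h = (1.3972/π) × 45.00 = 20.01 h.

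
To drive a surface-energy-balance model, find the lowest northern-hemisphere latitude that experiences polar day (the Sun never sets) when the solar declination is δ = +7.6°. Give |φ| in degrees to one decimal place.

Polar day requires cos H₀ = −tan φ tan δ ≤ −1, i.e. tan φ tan δ ≥ 1.
The boundary is |tan φ| · |tan δ| = 1, so |φ| = 90° − |δ| = 90° − 7.6° = 82.4° in the northern hemisphere.

|φ| = 82.4°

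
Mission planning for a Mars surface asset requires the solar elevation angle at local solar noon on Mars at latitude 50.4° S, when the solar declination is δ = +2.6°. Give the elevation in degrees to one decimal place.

At local noon the hour angle is zero, so the zenith angle equals |φ − δ| = |-50.4° − (+2.600°)| = 53.000°.
Elevation = 90° − 53.000° = 37.0°.

37.0°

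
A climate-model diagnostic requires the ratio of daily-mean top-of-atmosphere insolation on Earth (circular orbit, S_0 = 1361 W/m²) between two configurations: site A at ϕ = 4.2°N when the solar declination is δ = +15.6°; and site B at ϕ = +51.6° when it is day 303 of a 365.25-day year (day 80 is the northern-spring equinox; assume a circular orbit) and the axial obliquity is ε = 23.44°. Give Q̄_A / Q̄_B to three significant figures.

Q̄_A / Q̄_B ≈ 3.09

— Configuration A (ϕ=+4.2°):
cos h₀ = −tan(+4.2°) tan(+15.600°) = -0.0205, h₀ = 1.5913 rad.
Bracket: h₀ sin ϕ sin δ + cos ϕ cos δ sin h₀ = 1.5913×0.07324×0.26892 + 0.99731×0.96316×0.99979 = 0.031342 + 0.960367 = 0.991709.
Q̄ = (S_0/π) × [bracket] = (1361/π) × 0.991709 = 429.63 W/m².
— Configuration B (ϕ=+51.6°):
Solar longitude: L_s = 360° × (303 − 80)/365.25 = 219.795°.
sin δ = sin 23.44° × sin 219.795° = -0.25460, so δ = -14.750°.
cos h₀ = −tan(+51.6°) tan(-14.750°) = 0.3322, h₀ = 1.2322 rad.
Bracket: h₀ sin ϕ sin δ + cos ϕ cos δ sin h₀ = 1.2322×0.78369×-0.25460 + 0.62115×0.96705×0.94322 = -0.245858 + 0.566576 = 0.320718.
Q̄ = (S_0/π) × [bracket] = (1361/π) × 0.320718 = 138.94 W/m².
Ratio Q̄_A / Q̄_B = 429.63 / 138.94 = 3.092.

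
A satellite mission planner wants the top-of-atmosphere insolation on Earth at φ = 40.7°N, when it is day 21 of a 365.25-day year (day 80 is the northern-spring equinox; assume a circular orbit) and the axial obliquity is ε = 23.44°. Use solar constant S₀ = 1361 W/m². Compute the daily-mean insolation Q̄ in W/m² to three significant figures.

Solar longitude: λ_s = 360° × (21 − 80)/365.25 = -58.152°, i.e. -58.152° + 360° = 301.848°.
sin δ = sin 23.44° × sin 301.848° = -0.33790, so δ = -19.749°.
cos H₀ = −tan(+40.7°) tan(-19.749°) = 0.3088, H₀ = 1.2569 rad.
Bracket: H₀ sin φ sin δ + cos φ cos δ sin H₀ = 1.2569×0.65210×-0.33790 + 0.75813×0.94118×0.95113 = -0.276951 + 0.678666 = 0.401715.
Q̄ = (S₀/π) × [bracket] = (1361/π) × 0.401715 = 174.0 W/m².

Q̄ ≈ 174 W/m²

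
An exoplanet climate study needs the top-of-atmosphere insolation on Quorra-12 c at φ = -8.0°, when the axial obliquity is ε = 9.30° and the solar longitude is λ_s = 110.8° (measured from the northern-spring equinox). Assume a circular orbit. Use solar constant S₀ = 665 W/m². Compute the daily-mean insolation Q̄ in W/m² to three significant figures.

Solar declination: sin δ = sin ε · sin λ_s = sin 9.30° × sin 110.8° = 0.15107, so δ = +8.689°.
cos H₀ = −tan(-8.0°) tan(+8.689°) = 0.0215, H₀ = 1.5493 rad.
Bracket: H₀ sin φ sin δ + cos φ cos δ sin H₀ = 1.5493×-0.13917×0.15107 + 0.99027×0.98852×0.99977 = -0.032573 + 0.978677 = 0.946104.
Q̄ = (S₀/π) × [bracket] = (665/π) × 0.946104 = 200.3 W/m².

Q̄ ≈ 200 W/m²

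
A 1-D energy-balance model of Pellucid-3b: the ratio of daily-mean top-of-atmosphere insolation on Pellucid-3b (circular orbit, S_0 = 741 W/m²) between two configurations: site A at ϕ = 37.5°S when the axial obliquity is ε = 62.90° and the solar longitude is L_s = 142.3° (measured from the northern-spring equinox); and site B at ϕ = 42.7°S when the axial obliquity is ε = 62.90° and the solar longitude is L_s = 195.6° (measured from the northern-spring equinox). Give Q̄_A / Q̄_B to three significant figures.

— Configuration A (ϕ=-37.5°):
Solar declination: sin δ = sin ε · sin L_s = sin 62.90° × sin 142.3° = 0.54439, so δ = +32.983°.
cos h₀ = −tan(-37.5°) tan(+32.983°) = 0.4980, h₀ = 1.0495 rad.
Bracket: h₀ sin ϕ sin δ + cos ϕ cos δ sin h₀ = 1.0495×-0.60876×0.54439 + 0.79335×0.83883×0.86719 = -0.347807 + 0.577103 = 0.229296.
Q̄ = (S_0/π) × [bracket] = (741/π) × 0.229296 = 54.084 W/m².
— Configuration B (ϕ=-42.7°):
Solar declination: sin δ = sin ε · sin L_s = sin 62.90° × sin 195.6° = -0.23940, so δ = -13.851°.
cos h₀ = −tan(-42.7°) tan(-13.851°) = -0.2275, h₀ = 1.8003 rad.
Bracket: h₀ sin ϕ sin δ + cos ϕ cos δ sin h₀ = 1.8003×-0.67816×-0.23940 + 0.73491×0.97092×0.97377 = 0.292281 + 0.694823 = 0.987104.
Q̄ = (S_0/π) × [bracket] = (741/π) × 0.987104 = 232.83 W/m².
Ratio Q̄_A / Q̄_B = 54.084 / 232.83 = 0.2323.

Q̄_A / Q̄_B ≈ 0.232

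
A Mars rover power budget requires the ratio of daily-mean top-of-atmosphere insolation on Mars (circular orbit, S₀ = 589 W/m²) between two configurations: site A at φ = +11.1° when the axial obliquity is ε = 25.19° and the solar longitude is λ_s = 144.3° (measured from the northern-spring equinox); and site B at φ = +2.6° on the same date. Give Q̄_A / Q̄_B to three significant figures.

Q̄_A / Q̄_B ≈ 1.04

— Configuration A (φ=+11.1°):
Solar declination: sin δ = sin ε · sin λ_s = sin 25.19° × sin 144.3° = 0.24837, so δ = +14.381°.
cos H₀ = −tan(+11.1°) tan(+14.381°) = -0.0503, H₀ = 1.6211 rad.
Bracket: H₀ sin φ sin δ + cos φ cos δ sin H₀ = 1.6211×0.19252×0.24837 + 0.98129×0.96867×0.99873 = 0.077515 + 0.949339 = 1.026854.
Q̄ = (S₀/π) × [bracket] = (589/π) × 1.026854 = 192.52 W/m².
— Configuration B (φ=+2.6°):
cos H₀ = −tan(+2.6°) tan(+14.381°) = -0.0116, H₀ = 1.5824 rad.
Bracket: H₀ sin φ sin δ + cos φ cos δ sin H₀ = 1.5824×0.04536×0.24837 + 0.99897×0.96867×0.99993 = 0.017827 + 0.967605 = 0.985432.
Q̄ = (S₀/π) × [bracket] = (589/π) × 0.985432 = 184.75 W/m².
Ratio Q̄_A / Q̄_B = 192.52 / 184.75 = 1.042.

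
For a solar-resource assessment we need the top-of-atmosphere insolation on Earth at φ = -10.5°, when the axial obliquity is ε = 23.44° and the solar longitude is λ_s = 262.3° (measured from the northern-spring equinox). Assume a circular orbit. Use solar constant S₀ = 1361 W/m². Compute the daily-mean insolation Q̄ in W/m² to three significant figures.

Q̄ ≈ 442 W/m²

Solar declination: sin δ = sin ε · sin λ_s = sin 23.44° × sin 262.3° = -0.39420, so δ = -23.216°.
cos H₀ = −tan(-10.5°) tan(-23.216°) = -0.0795, H₀ = 1.6504 rad.
Bracket: H₀ sin φ sin δ + cos φ cos δ sin H₀ = 1.6504×-0.18224×-0.39420 + 0.98325×0.91902×0.99683 = 0.118563 + 0.900762 = 1.019325.
Q̄ = (S₀/π) × [bracket] = (1361/π) × 1.019325 = 441.6 W/m².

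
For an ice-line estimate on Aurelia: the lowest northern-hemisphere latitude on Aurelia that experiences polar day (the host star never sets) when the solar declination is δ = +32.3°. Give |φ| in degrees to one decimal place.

|φ| = 57.7°

Polar day requires cos H₀ = −tan φ tan δ ≤ −1, i.e. tan φ tan δ ≥ 1.
The boundary is |tan φ| · |tan δ| = 1, so |φ| = 90° − |δ| = 90° − 32.3° = 57.7° in the northern hemisphere.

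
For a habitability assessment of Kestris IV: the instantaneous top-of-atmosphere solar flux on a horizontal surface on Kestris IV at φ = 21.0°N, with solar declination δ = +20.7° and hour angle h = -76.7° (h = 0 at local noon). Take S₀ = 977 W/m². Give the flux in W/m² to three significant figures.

cos θ_z = sin φ sin δ + cos φ cos δ cos h = 0.126674 + 0.200905 = 0.327579.
Flux = S₀ · cos θ_z = 977 × 0.327579 = 320.0 W/m².

320 W/m²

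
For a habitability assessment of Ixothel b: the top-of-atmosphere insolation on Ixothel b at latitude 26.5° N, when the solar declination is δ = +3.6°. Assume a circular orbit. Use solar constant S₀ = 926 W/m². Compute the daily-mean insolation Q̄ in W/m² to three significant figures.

cos H₀ = −tan(+26.5°) tan(+3.600°) = -0.0314, H₀ = 1.6022 rad.
Bracket: H₀ sin φ sin δ + cos φ cos δ sin H₀ = 1.6022×0.44620×0.06279 + 0.89493×0.99803×0.99951 = 0.044889 + 0.892729 = 0.937618.
Q̄ = (S₀/π) × [bracket] = (926/π) × 0.937618 = 276.4 W/m².

Q̄ ≈ 276 W/m²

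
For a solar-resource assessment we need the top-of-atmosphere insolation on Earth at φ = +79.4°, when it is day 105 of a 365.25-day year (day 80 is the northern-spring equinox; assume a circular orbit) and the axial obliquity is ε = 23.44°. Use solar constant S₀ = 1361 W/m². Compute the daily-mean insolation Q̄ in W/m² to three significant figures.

Solar longitude: λ_s = 360° × (105 − 80)/365.25 = 24.641°.
sin δ = sin 23.44° × sin 24.641° = 0.16585, so δ = +9.547°.
cos H₀ = −tan(+79.4°) tan(+9.547°) = -0.8986, H₀ = 2.6875 rad.
Bracket: H₀ sin φ sin δ + cos φ cos δ sin H₀ = 2.6875×0.98294×0.16585 + 0.18395×0.98615×0.43867 = 0.438118 + 0.079576 = 0.517694.
Q̄ = (S₀/π) × [bracket] = (1361/π) × 0.517694 = 224.3 W/m².

Q̄ ≈ 224 W/m²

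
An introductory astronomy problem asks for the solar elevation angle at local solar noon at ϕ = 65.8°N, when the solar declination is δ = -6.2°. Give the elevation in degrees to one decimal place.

18.0°

At local noon the hour angle is zero, so the zenith angle equals |ϕ − δ| = |+65.8° − (-6.200°)| = 72.000°.
Elevation = 90° − 72.000° = 18.0°.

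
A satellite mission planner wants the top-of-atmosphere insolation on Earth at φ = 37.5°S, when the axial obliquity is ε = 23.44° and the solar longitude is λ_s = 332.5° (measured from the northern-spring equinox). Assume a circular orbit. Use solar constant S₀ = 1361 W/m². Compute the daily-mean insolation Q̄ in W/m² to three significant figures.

Solar declination: sin δ = sin ε · sin λ_s = sin 23.44° × sin 332.5° = -0.18368, so δ = -10.584°.
cos H₀ = −tan(-37.5°) tan(-10.584°) = -0.1434, H₀ = 1.7147 rad.
Bracket: H₀ sin φ sin δ + cos φ cos δ sin H₀ = 1.7147×-0.60876×-0.18368 + 0.79335×0.98299×0.98967 = 0.191733 + 0.771799 = 0.963532.
Q̄ = (S₀/π) × [bracket] = (1361/π) × 0.963532 = 417.4 W/m².

Q̄ ≈ 417 W/m²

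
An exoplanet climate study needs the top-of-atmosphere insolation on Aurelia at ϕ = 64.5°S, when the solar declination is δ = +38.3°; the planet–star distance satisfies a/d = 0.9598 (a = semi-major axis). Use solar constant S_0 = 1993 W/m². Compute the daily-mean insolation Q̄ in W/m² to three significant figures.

cos h₀ = −tan(-64.5°) tan(+38.300°) = 1.6558 ≥ 1 ⇒ polar night, h₀ = 0 and Q̄ = 0.
Inverse-square distance factor (a/d)² = 0.9598² = 0.921216.

Q̄ ≈ 0.00 W/m²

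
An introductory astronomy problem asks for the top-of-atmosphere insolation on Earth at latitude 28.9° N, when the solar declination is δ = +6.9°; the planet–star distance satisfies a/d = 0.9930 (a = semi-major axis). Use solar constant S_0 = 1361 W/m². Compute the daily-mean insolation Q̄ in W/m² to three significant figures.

Q̄ ≈ 411 W/m²

cos h₀ = −tan(+28.9°) tan(+6.900°) = -0.0668, h₀ = 1.6376 rad.
Bracket: h₀ sin ϕ sin δ + cos ϕ cos δ sin h₀ = 1.6376×0.48328×0.12014 + 0.87546×0.99276×0.99777 = 0.095081 + 0.867184 = 0.962265.
Inverse-square distance factor (a/d)² = 0.9930² = 0.986049.
Q̄ = (S_0/π) × 0.986049 × [bracket] = (1361/π) × 0.986049 × 0.962265 = 411.1 W/m².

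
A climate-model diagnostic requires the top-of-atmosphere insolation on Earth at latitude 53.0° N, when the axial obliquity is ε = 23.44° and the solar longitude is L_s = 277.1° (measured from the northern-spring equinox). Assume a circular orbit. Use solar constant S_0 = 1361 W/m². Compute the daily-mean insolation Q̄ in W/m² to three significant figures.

Q̄ ≈ 65.1 W/m²

Solar declination: sin δ = sin ε · sin L_s = sin 23.44° × sin 277.1° = -0.39474, so δ = -23.250°.
cos h₀ = −tan(+53.0°) tan(-23.250°) = 0.5701, h₀ = 0.9641 rad.
Bracket: h₀ sin ϕ sin δ + cos ϕ cos δ sin h₀ = 0.9641×0.79864×-0.39474 + 0.60182×0.91879×0.82155 = -0.303937 + 0.454273 = 0.150336.
Q̄ = (S_0/π) × [bracket] = (1361/π) × 0.150336 = 65.13 W/m².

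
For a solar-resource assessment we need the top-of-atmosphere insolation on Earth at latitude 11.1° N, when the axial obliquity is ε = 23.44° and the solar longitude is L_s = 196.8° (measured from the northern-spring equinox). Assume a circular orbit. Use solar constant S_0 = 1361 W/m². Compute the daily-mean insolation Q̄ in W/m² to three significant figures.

Solar declination: sin δ = sin ε · sin L_s = sin 23.44° × sin 196.8° = -0.11497, so δ = -6.602°.
cos h₀ = −tan(+11.1°) tan(-6.602°) = 0.0227, h₀ = 1.5481 rad.
Bracket: h₀ sin ϕ sin δ + cos ϕ cos δ sin h₀ = 1.5481×0.19252×-0.11497 + 0.98129×0.99337×0.99974 = -0.034266 + 0.974531 = 0.940265.
Q̄ = (S_0/π) × [bracket] = (1361/π) × 0.940265 = 407.3 W/m².

Q̄ ≈ 407 W/m²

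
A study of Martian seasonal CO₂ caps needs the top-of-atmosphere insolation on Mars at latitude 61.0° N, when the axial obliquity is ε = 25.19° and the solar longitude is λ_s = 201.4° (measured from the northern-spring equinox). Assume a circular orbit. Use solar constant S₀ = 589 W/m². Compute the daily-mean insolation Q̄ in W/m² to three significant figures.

Q̄ ≈ 53.4 W/m²

Solar declination: sin δ = sin ε · sin λ_s = sin 25.19° × sin 201.4° = -0.15530, so δ = -8.934°.
cos H₀ = −tan(+61.0°) tan(-8.934°) = 0.2836, H₀ = 1.2832 rad.
Bracket: H₀ sin φ sin δ + cos φ cos δ sin H₀ = 1.2832×0.87462×-0.15530 + 0.48481×0.98787×0.95894 = -0.174295 + 0.459264 = 0.284969.
Q̄ = (S₀/π) × [bracket] = (589/π) × 0.284969 = 53.43 W/m².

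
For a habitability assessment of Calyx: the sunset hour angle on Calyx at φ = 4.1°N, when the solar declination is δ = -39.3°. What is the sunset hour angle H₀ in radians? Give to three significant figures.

H₀ = 1.51 rad

cos H₀ = −tan φ · tan δ = −tan(+4.1°) × tan(-39.300°) = 0.0587, so H₀ = 1.5121 rad = 86.64°.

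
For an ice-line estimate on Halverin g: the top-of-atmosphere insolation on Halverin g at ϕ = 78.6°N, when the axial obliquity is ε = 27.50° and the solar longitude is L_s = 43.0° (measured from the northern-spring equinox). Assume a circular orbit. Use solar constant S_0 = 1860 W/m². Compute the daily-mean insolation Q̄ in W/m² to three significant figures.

Solar declination: sin δ = sin ε · sin L_s = sin 27.50° × sin 43.0° = 0.31491, so δ = +18.355°.
cos h₀ = −tan(+78.6°) tan(+18.355°) = -1.6455 ≤ −1 ⇒ polar day, h₀ = π.
Bracket: h₀ sin ϕ sin δ + cos ϕ cos δ sin h₀ = 3.1416×0.98027×0.31491 + 0.19766×0.94912×0.00000 = 0.969802 + 0.000000 = 0.969802.
Q̄ = (S_0/π) × [bracket] = (1860/π) × 0.969802 = 574.2 W/m².

Q̄ ≈ 574 W/m²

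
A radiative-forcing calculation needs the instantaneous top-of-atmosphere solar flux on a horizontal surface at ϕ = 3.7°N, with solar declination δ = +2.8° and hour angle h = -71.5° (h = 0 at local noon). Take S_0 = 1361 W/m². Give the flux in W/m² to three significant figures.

cos θ_z = sin ϕ sin δ + cos ϕ cos δ cos h = 0.003152 + 0.316265 = 0.319417.
Flux = S_0 · cos θ_z = 1361 × 0.319417 = 434.7 W/m².

435 W/m²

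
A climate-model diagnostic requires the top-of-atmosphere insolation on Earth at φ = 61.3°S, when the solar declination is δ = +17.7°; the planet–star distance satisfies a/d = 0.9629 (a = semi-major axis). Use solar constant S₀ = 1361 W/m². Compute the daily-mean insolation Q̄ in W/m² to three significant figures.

cos H₀ = −tan(-61.3°) tan(+17.700°) = 0.5829, H₀ = 0.9485 rad.
Bracket: H₀ sin φ sin δ + cos φ cos δ sin H₀ = 0.9485×-0.87715×0.30403 + 0.48022×0.95266×0.81253 = -0.252946 + 0.371721 = 0.118775.
Inverse-square distance factor (a/d)² = 0.9629² = 0.927176.
Q̄ = (S₀/π) × 0.927176 × [bracket] = (1361/π) × 0.927176 × 0.118775 = 47.71 W/m².

Q̄ ≈ 47.7 W/m²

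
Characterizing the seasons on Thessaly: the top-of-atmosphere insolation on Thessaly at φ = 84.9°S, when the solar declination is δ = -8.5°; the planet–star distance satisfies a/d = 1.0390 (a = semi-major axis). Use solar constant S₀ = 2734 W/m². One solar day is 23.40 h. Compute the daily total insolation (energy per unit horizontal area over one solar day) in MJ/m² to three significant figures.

cos H₀ = −tan(-84.9°) tan(-8.500°) = -1.6746 ≤ −1 ⇒ polar day, H₀ = π.
Bracket: H₀ sin φ sin δ + cos φ cos δ sin H₀ = 3.1416×-0.99604×-0.14781 + 0.08889×0.98902×0.00000 = 0.462521 + 0.000000 = 0.462521.
Inverse-square distance factor (a/d)² = 1.0390² = 1.079521.
Q̄ = (S₀/π) × 1.079521 × [bracket] = (2734/π) × 1.079521 × 0.462521 = 434.52 W/m².
Daily total = Q̄ × 23.40 h × 3600 s/h = 434.52 × 23.40 × 3600 / 10⁶ = 36.60 MJ/m².

36.6 MJ/m²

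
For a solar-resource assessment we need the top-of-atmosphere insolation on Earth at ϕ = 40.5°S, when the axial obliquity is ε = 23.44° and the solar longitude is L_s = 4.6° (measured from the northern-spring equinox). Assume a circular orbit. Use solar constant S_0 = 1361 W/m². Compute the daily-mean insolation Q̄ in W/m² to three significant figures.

Solar declination: sin δ = sin ε · sin L_s = sin 23.44° × sin 4.6° = 0.03190, so δ = +1.828°.
cos h₀ = −tan(-40.5°) tan(+1.828°) = 0.0273, h₀ = 1.5435 rad.
Bracket: h₀ sin ϕ sin δ + cos ϕ cos δ sin h₀ = 1.5435×-0.64945×0.03190 + 0.76041×0.99949×0.99963 = -0.031977 + 0.759741 = 0.727764.
Q̄ = (S_0/π) × [bracket] = (1361/π) × 0.727764 = 315.3 W/m².

Q̄ ≈ 315 W/m²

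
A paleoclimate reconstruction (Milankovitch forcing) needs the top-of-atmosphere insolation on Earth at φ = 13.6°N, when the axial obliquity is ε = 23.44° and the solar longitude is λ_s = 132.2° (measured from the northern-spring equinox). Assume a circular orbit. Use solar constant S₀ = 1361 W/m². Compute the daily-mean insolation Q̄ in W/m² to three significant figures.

Solar declination: sin δ = sin ε · sin λ_s = sin 23.44° × sin 132.2° = 0.29468, so δ = +17.139°.
cos H₀ = −tan(+13.6°) tan(+17.139°) = -0.0746, H₀ = 1.6455 rad.
Bracket: H₀ sin φ sin δ + cos φ cos δ sin H₀ = 1.6455×0.23514×0.29468 + 0.97196×0.95559×0.99721 = 0.114018 + 0.926204 = 1.040222.
Q̄ = (S₀/π) × [bracket] = (1361/π) × 1.040222 = 450.6 W/m².

Q̄ ≈ 451 W/m²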